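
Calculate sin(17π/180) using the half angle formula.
sin(17π/180) = √((1 - cos 17π/90)/2) = 0.2924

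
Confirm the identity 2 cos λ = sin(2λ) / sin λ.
RHS = 2 sin λ cos λ / sin λ = 2 cos λ = LHS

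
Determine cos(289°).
cos(289°) = 0.3256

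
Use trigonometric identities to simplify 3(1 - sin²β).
3(1 - sin²β) = 3(cos²β) (using Pythagorean identity)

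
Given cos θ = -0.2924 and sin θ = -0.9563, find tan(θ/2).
tan(θ/2) = sin θ / (1 + cos θ) = -1.351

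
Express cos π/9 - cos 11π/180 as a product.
cos π/9 - cos 11π/180 = -2 sin(31π/360) sin(π/40)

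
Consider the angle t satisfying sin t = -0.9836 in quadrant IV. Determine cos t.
cos t = √(1 - sin²t) = 0.1804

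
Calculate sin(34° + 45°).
sin(34° + 45°) = sin 34° cos 45° + cos 34° sin 45° = 0.9816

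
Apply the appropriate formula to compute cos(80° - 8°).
cos(80° - 8°) = cos 80° cos 8° + sin 80° sin 8° = 0.309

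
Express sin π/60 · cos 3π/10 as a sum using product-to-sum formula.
sin π/60 cos 3π/10 = (1/2)[sin(π/60+3π/10) + sin(π/60-3π/10)]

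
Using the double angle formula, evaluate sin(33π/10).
sin(33π/10) = 2 sin 33π/20 cos 33π/20 = -0.809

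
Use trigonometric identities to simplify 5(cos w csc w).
5(cos w csc w) = 5(cot w) (using Reciprocal + quotient)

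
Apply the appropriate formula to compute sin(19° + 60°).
sin(19° + 60°) = sin 19° cos 60° + cos 19° sin 60° = 0.9816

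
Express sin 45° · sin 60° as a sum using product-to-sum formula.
sin 45° sin 60° = (1/2)[cos(45°-60°) - cos(45°+60°)]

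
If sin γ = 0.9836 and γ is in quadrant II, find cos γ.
cos γ = -0.1804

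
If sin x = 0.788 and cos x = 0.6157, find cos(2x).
cos(2x) = cos²x - sin²x = -0.2419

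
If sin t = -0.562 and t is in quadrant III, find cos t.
cos t = -0.8271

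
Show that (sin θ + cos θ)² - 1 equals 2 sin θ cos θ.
LHS = sin²θ + 2 sin θ cos θ + cos²θ - 1 = (sin²θ + cos²θ) + 2 sin θ cos θ - 1 = 1 + 2 sin θ cos θ - 1 = 2 sin θ cos θ = RHS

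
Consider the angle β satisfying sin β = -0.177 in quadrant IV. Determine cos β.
cos β = √(1 - sin²β) = 0.9842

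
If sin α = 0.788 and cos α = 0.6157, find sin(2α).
sin(2α) = 2 sin α cos α = 0.9703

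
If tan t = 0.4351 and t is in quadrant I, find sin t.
sin t = 0.399 (using tan²t + 1 = sec²t)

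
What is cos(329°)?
cos(329°) = 0.8572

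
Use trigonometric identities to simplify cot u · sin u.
cot u · sin u = cos u (using Quotient identity)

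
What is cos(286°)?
cos(286°) = 0.2756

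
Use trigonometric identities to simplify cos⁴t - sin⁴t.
cos⁴t - sin⁴t = cos(2t) (using Factoring + double angle)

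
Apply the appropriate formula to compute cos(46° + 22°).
cos(46° + 22°) = cos 46° cos 22° - sin 46° sin 22° = 0.3746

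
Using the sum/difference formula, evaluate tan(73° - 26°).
tan(73° - 26°) = (tan 73° - tan 26°)/(1 + tan 73° tan 26°) = 1.072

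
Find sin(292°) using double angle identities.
sin(292°) = 2 sin 146° cos 146° = -0.9272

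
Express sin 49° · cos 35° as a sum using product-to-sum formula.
sin 49° cos 35° = (1/2)[sin(49°+35°) + sin(49°-35°)]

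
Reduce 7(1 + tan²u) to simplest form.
7(1 + tan²u) = 7(sec²u) (using Pythagorean identity)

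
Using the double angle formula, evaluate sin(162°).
sin(162°) = 2 sin 81° cos 81° = 0.309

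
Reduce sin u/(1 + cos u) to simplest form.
sin u/(1 + cos u) = tan(u/2) (using Half angle)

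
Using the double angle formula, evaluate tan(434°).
tan(434°) = 2 tan 217° / (1 - tan²217°) = 3.487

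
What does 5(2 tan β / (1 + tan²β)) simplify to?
5(2 tan β / (1 + tan²β)) = 5(sin(2β)) (using Double angle)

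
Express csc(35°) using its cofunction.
csc(35°) = sec(90° - 35°) = sec(55°)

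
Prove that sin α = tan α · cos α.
RHS = (sin α/cos α) · cos α = sin α = LHS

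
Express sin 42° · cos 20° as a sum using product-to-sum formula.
sin 42° cos 20° = (1/2)[sin(42°+20°) + sin(42°-20°)]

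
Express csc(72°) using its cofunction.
csc(72°) = sec(90° - 72°) = sec(18°)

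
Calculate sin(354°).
sin(354°) = -0.1045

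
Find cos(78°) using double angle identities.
cos(78°) = cos²39° - sin²39° = 0.2079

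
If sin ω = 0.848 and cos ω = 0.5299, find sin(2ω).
sin(2ω) = 2 sin ω cos ω = 0.8987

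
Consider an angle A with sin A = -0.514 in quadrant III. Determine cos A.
cos A = ±√(1 - sin²A) = -0.8578 (negative in QIII)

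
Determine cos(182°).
cos(182°) = -0.9994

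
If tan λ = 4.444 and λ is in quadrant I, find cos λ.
cos λ = 0.2195 (using tan²λ + 1 = sec²λ)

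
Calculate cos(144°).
cos(144°) = -0.809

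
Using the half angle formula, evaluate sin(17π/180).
sin(17π/180) = √((1 - cos 17π/90)/2) = 0.2924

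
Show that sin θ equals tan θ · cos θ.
RHS = (sin θ/cos θ) · cos θ = sin θ = LHS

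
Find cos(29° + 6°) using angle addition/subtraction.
cos(29° + 6°) = cos 29° cos 6° - sin 29° sin 6° = 0.8192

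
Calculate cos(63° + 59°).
cos(63° + 59°) = cos 63° cos 59° - sin 63° sin 59° = -0.5299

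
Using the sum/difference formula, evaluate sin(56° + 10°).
sin(56° + 10°) = sin 56° cos 10° + cos 56° sin 10° = 0.9135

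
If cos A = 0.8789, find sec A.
sec A = 1/cos A = 1.138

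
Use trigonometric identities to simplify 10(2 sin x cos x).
10(2 sin x cos x) = 10(sin(2x)) (using Double angle)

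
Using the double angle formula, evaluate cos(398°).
cos(398°) = cos²199° - sin²199° = 0.788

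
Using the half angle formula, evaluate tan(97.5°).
tan(97.5°) = sin 195° / (1 + cos 195°) = -7.596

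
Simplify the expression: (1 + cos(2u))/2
(1 + cos(2u))/2 = cos²u (using Power reduction)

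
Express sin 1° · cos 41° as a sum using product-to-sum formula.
sin 1° cos 41° = (1/2)[sin(1°+41°) + sin(1°-41°)]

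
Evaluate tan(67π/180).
tan(67π/180) = 2.356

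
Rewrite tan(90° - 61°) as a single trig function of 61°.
tan(90° - 61°) = cot(61°)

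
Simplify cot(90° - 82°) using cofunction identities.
cot(90° - 82°) = tan(82°)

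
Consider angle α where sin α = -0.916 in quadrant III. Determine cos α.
cos α = ±√(1 - sin²α) = -0.4012 (negative in QIII)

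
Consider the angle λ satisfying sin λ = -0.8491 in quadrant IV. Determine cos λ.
cos λ = √(1 - sin²λ) = 0.5282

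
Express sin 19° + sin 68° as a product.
sin 19° + sin 68° = 2 sin(43.5°) cos(-24.5°)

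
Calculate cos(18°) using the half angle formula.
cos(18°) = √((1 + cos 36°)/2) = 0.9511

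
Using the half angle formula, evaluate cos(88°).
cos(88°) = √((1 + cos 176°)/2) = 0.0349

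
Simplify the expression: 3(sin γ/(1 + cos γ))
3(sin γ/(1 + cos γ)) = 3(tan(γ/2)) (using Half angle)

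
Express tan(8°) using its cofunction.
tan(8°) = cot(90° - 8°) = cot(82°)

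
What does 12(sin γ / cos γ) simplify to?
12(sin γ / cos γ) = 12(tan γ) (using Quotient identity)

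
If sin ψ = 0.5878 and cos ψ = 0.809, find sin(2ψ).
sin(2ψ) = 2 sin ψ cos ψ = 0.9511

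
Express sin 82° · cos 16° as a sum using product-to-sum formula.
sin 82° cos 16° = (1/2)[sin(82°+16°) + sin(82°-16°)]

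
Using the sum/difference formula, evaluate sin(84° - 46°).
sin(84° - 46°) = sin 84° cos 46° - cos 84° sin 46° = 0.6157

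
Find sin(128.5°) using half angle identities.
sin(128.5°) = √((1 - cos 257°)/2) = 0.7826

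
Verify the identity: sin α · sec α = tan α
LHS = sin α · (1/cos α) = sin α/cos α = tan α = RHS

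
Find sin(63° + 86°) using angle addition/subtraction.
sin(63° + 86°) = sin 63° cos 86° + cos 63° sin 86° = 0.515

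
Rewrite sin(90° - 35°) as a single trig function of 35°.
sin(90° - 35°) = cos(35°)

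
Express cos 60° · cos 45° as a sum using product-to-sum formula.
cos 60° cos 45° = (1/2)[cos(60°-45°) + cos(60°+45°)]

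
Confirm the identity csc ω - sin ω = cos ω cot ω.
LHS = 1/sin ω - sin ω = (1 - sin²ω)/sin ω = cos²ω/sin ω = cos ω · (cos ω/sin ω) = cos ω cot ω = RHS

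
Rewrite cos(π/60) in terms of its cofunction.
cos(π/60) = sin(π/2 - π/60) = sin(29π/60)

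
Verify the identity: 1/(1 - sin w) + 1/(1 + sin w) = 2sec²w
LHS = [(1 + sin w) + (1 - sin w)] / [(1 - sin w)(1 + sin w)] = 2/(1 - sin²w) = 2/cos²w = 2sec²w = RHS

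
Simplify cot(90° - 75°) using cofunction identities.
cot(90° - 75°) = tan(75°)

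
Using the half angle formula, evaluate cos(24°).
cos(24°) = √((1 + cos 48°)/2) = 0.9135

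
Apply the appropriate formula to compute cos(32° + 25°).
cos(32° + 25°) = cos 32° cos 25° - sin 32° sin 25° = 0.5446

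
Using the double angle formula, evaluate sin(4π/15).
sin(4π/15) = 2 sin 2π/15 cos 2π/15 = 0.7431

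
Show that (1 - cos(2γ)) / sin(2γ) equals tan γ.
LHS = 2sin²γ / (2 sin γ cos γ) = sin γ/cos γ = tan γ = RHS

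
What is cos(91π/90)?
cos(91π/90) = -0.9994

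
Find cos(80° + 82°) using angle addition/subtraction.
cos(80° + 82°) = cos 80° cos 82° - sin 80° sin 82° = -0.9511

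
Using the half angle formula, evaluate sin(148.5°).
sin(148.5°) = √((1 - cos 297°)/2) = 0.5225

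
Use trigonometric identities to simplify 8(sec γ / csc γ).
8(sec γ / csc γ) = 8(tan γ) (using Reciprocal identities)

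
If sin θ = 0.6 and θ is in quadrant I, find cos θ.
cos θ = 0.8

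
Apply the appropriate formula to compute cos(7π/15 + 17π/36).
cos(7π/15 + 17π/36) = cos 7π/15 cos 17π/36 - sin 7π/15 sin 17π/36 = -0.9816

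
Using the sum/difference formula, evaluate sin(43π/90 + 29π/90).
sin(43π/90 + 29π/90) = sin 43π/90 cos 29π/90 + cos 43π/90 sin 29π/90 = 0.5878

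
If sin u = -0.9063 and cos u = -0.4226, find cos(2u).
cos(2u) = cos²u - sin²u = -0.6428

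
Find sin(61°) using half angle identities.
sin(61°) = √((1 - cos 122°)/2) = 0.8746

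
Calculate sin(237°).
sin(237°) = -0.8387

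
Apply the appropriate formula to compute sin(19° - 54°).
sin(19° - 54°) = sin 19° cos 54° - cos 19° sin 54° = -0.5736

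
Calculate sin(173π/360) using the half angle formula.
sin(173π/360) = √((1 - cos 173π/180)/2) = 0.9981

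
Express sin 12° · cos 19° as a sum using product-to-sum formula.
sin 12° cos 19° = (1/2)[sin(12°+19°) + sin(12°-19°)]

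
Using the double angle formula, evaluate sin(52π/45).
sin(52π/45) = 2 sin 26π/45 cos 26π/45 = -0.4695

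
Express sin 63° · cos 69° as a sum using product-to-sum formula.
sin 63° cos 69° = (1/2)[sin(63°+69°) + sin(63°-69°)]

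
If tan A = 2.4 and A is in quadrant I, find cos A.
cos A = 0.3846 (using tan²A + 1 = sec²A)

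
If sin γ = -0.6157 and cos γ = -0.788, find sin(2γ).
sin(2γ) = 2 sin γ cos γ = 0.9703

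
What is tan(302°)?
tan(302°) = -1.6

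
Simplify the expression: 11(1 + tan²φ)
11(1 + tan²φ) = 11(sec²φ) (using Pythagorean identity)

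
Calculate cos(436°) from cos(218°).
cos(436°) = cos²218° - sin²218° = 0.2419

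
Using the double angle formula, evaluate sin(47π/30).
sin(47π/30) = 2 sin 47π/60 cos 47π/60 = -0.9781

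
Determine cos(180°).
cos(180°) = -1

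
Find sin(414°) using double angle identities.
sin(414°) = 2 sin 207° cos 207° = 0.809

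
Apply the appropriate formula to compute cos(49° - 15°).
cos(49° - 15°) = cos 49° cos 15° + sin 49° sin 15° = 0.829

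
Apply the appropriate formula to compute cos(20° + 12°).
cos(20° + 12°) = cos 20° cos 12° - sin 20° sin 12° = 0.848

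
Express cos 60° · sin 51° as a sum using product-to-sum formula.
cos 60° sin 51° = (1/2)[sin(60°+51°) - sin(60°-51°)]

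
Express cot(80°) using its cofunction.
cot(80°) = tan(90° - 80°) = tan(10°)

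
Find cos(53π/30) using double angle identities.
cos(53π/30) = cos²53π/60 - sin²53π/60 = 0.7431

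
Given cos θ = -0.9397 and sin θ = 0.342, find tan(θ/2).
tan(θ/2) = sin θ / (1 + cos θ) = 5.672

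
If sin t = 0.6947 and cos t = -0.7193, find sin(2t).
sin(2t) = 2 sin t cos t = -0.9994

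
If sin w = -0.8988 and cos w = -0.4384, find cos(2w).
cos(2w) = cos²w - sin²w = -0.6156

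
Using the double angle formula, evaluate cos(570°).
cos(570°) = cos²285° - sin²285° = -√3/2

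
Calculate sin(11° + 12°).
sin(11° + 12°) = sin 11° cos 12° + cos 11° sin 12° = 0.3907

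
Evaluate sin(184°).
sin(184°) = -0.06976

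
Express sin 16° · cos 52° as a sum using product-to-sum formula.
sin 16° cos 52° = (1/2)[sin(16°+52°) + sin(16°-52°)]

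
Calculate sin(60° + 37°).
sin(60° + 37°) = sin 60° cos 37° + cos 60° sin 37° = 0.9925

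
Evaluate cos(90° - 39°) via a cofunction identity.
cos(90° - 39°) = sin(39°) = 0.6293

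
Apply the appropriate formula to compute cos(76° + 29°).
cos(76° + 29°) = cos 76° cos 29° - sin 76° sin 29° = -(√6-√2)/4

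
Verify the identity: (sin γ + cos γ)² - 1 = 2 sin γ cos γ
LHS = sin²γ + 2 sin γ cos γ + cos²γ - 1 = (sin²γ + cos²γ) + 2 sin γ cos γ - 1 = 1 + 2 sin γ cos γ - 1 = 2 sin γ cos γ = RHS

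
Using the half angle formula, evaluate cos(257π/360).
cos(257π/360) = -√((1 + cos 257π/180)/2) = -0.6225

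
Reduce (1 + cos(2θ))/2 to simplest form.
(1 + cos(2θ))/2 = cos²θ (using Power reduction)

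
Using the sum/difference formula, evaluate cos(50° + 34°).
cos(50° + 34°) = cos 50° cos 34° - sin 50° sin 34° = 0.1045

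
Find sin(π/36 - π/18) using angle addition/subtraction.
sin(π/36 - π/18) = sin π/36 cos π/18 - cos π/36 sin π/18 = -0.08716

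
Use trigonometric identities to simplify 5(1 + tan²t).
5(1 + tan²t) = 5(sec²t) (using Pythagorean identity)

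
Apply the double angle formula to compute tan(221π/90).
tan(221π/90) = 2 tan 221π/180 / (1 - tan²221π/180) = 7.115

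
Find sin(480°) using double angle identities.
sin(480°) = 2 sin 240° cos 240° = √3/2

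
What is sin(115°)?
sin(115°) = 0.9063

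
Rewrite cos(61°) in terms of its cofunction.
cos(61°) = sin(90° - 61°) = sin(29°)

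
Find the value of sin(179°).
sin(179°) = 0.01745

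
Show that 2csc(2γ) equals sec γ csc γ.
LHS = 2/sin(2γ) = 2/(2 sin γ cos γ) = 1/(sin γ cos γ) = (1/cos γ)(1/sin γ) = sec γ csc γ = RHS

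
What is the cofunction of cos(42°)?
cos(42°) = sin(90° - 42°) = sin(48°)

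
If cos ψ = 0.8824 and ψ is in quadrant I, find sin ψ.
sin ψ = 0.4705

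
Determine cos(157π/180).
cos(157π/180) = -0.9205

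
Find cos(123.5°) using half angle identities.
cos(123.5°) = -√((1 + cos 247°)/2) = -0.5519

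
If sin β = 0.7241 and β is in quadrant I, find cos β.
cos β = 0.6897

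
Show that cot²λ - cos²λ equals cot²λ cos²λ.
LHS = cos²λ/sin²λ - cos²λ = cos²λ(1/sin²λ - 1) = cos²λ · (1 - sin²λ)/sin²λ = cos²λ · cos²λ/sin²λ = cos²λ · cot²λ = RHS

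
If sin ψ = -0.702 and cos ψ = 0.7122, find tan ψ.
tan ψ = sin ψ / cos ψ = -0.9857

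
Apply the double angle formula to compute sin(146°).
sin(146°) = 2 sin 73° cos 73° = 0.5592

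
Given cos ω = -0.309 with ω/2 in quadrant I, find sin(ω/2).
sin(ω/2) = ±√((1 - cos ω)/2); positive since ω/2 ∈ QI, so sin(ω/2) = 0.809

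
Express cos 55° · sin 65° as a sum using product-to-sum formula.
cos 55° sin 65° = (1/2)[sin(55°+65°) - sin(55°-65°)]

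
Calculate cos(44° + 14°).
cos(44° + 14°) = cos 44° cos 14° - sin 44° sin 14° = 0.5299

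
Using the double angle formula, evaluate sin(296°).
sin(296°) = 2 sin 148° cos 148° = -0.8988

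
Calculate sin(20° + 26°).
sin(20° + 26°) = sin 20° cos 26° + cos 20° sin 26° = 0.7193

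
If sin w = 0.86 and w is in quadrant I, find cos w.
cos w = 0.5103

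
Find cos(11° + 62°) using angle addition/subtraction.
cos(11° + 62°) = cos 11° cos 62° - sin 11° sin 62° = 0.2924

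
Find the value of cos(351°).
cos(351°) = 0.9877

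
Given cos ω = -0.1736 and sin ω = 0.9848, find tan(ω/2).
tan(ω/2) = sin ω / (1 + cos ω) = 1.192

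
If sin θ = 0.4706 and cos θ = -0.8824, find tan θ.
tan θ = sin θ / cos θ = -0.5333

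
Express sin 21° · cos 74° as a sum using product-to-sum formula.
sin 21° cos 74° = (1/2)[sin(21°+74°) + sin(21°-74°)]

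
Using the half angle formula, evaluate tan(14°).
tan(14°) = sin 28° / (1 + cos 28°) = 0.2493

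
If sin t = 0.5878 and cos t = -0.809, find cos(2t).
cos(2t) = cos²t - sin²t = 0.309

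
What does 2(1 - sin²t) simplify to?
2(1 - sin²t) = 2(cos²t) (using Pythagorean identity)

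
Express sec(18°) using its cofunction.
sec(18°) = csc(90° - 18°) = csc(72°)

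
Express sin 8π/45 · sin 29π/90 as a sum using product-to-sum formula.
sin 8π/45 sin 29π/90 = (1/2)[cos(8π/45-29π/90) - cos(8π/45+29π/90)]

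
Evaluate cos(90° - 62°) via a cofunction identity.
cos(90° - 62°) = sin(62°) = 0.8829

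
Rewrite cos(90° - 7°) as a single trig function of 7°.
cos(90° - 7°) = sin(7°)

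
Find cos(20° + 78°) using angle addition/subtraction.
cos(20° + 78°) = cos 20° cos 78° - sin 20° sin 78° = -0.1392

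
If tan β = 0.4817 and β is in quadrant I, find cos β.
cos β = 0.9009 (using tan²β + 1 = sec²β)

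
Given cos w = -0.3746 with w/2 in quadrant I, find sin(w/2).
sin(w/2) = ±√((1 - cos w)/2); positive since w/2 ∈ QI, so sin(w/2) = 0.829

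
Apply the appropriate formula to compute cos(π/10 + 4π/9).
cos(π/10 + 4π/9) = cos π/10 cos 4π/9 - sin π/10 sin 4π/9 = -0.1392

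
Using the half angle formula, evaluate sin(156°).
sin(156°) = √((1 - cos 312°)/2) = 0.4067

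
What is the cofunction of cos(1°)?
cos(1°) = sin(90° - 1°) = sin(89°)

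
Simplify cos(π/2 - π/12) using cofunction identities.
cos(π/2 - π/12) = sin(π/12)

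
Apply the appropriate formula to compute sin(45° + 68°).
sin(45° + 68°) = sin 45° cos 68° + cos 45° sin 68° = 0.9205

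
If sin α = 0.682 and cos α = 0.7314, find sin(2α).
sin(2α) = 2 sin α cos α = 0.9976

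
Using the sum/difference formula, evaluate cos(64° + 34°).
cos(64° + 34°) = cos 64° cos 34° - sin 64° sin 34° = -0.1392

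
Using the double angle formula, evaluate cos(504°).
cos(504°) = cos²252° - sin²252° = -0.809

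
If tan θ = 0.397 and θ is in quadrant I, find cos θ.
cos θ = 0.9294 (using tan²θ + 1 = sec²θ)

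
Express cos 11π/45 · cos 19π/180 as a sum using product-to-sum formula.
cos 11π/45 cos 19π/180 = (1/2)[cos(11π/45-19π/180) + cos(11π/45+19π/180)]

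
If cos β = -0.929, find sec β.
sec β = 1/cos β = -1.076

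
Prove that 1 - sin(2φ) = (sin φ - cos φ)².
RHS = sin²φ - 2 sin φ cos φ + cos²φ = (sin²φ + cos²φ) - 2 sin φ cos φ = 1 - sin(2φ) = LHS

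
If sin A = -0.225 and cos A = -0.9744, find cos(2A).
cos(2A) = cos²A - sin²A = 0.8988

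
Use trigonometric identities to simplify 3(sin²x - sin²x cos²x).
3(sin²x - sin²x cos²x) = 3(sin⁴x) (using Factoring)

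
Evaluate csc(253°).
csc(253°) = -1.046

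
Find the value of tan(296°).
tan(296°) = -2.05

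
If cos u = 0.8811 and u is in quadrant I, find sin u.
sin u = 0.4729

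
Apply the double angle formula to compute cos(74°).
cos(74°) = cos²37° - sin²37° = 0.2756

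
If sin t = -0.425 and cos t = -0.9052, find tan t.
tan t = sin t / cos t = 0.4695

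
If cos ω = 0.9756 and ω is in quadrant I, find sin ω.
sin ω = 0.2196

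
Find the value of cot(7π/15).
cot(7π/15) = 0.1051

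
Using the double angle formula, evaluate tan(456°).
tan(456°) = 2 tan 228° / (1 - tan²228°) = -9.514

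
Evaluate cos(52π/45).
cos(52π/45) = -0.8829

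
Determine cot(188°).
cot(188°) = 7.115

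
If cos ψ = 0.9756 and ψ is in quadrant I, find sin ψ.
sin ψ = 0.2196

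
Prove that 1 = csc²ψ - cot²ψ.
RHS = 1/sin²ψ - cos²ψ/sin²ψ = (1 - cos²ψ)/sin²ψ = sin²ψ/sin²ψ = 1 = LHS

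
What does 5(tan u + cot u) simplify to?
5(tan u + cot u) = 5(sec u csc u) (using Quotient identities)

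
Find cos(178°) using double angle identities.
cos(178°) = cos²89° - sin²89° = -0.9994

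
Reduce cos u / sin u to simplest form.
cos u / sin u = cot u (using Quotient identity)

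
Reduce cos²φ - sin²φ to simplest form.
cos²φ - sin²φ = cos(2φ) (using Double angle)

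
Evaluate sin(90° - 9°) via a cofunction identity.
sin(90° - 9°) = cos(9°) = 0.9877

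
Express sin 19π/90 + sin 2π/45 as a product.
sin 19π/90 + sin 2π/45 = 2 sin(23π/180) cos(π/12)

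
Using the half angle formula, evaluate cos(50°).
cos(50°) = √((1 + cos 100°)/2) = 0.6428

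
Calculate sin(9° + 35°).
sin(9° + 35°) = sin 9° cos 35° + cos 9° sin 35° = 0.6947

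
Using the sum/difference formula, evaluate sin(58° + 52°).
sin(58° + 52°) = sin 58° cos 52° + cos 58° sin 52° = 0.9397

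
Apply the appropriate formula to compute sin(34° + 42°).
sin(34° + 42°) = sin 34° cos 42° + cos 34° sin 42° = 0.9703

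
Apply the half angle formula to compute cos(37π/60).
cos(37π/60) = -√((1 + cos 37π/30)/2) = -0.3584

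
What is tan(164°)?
tan(164°) = -0.2867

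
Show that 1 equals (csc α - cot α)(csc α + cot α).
RHS = csc²α - cot²α = (1 + cot²α) - cot²α = 1 = LHS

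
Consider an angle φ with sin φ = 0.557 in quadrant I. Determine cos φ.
cos φ = √(1 - sin²φ) = 0.8305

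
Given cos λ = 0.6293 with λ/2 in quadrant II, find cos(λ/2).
cos(λ/2) = ±√((1 + cos λ)/2); negative since λ/2 ∈ QII, so cos(λ/2) = -0.9026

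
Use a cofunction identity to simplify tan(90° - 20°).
tan(90° - 20°) = cot(20°)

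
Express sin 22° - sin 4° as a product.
sin 22° - sin 4° = 2 cos(13°) sin(9°)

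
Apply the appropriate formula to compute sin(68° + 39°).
sin(68° + 39°) = sin 68° cos 39° + cos 68° sin 39° = 0.9563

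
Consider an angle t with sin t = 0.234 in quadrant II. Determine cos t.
cos t = ±√(1 - sin²t) = -0.9722 (negative in QII)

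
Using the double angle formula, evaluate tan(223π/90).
tan(223π/90) = 2 tan 223π/180 / (1 - tan²223π/180) = 14.3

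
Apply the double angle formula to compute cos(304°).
cos(304°) = 2cos²152° - 1 = 0.5592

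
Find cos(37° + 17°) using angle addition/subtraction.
cos(37° + 17°) = cos 37° cos 17° - sin 37° sin 17° = 0.5878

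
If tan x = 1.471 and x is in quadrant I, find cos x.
cos x = 0.5622 (using tan²x + 1 = sec²x)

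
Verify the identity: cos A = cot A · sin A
RHS = (cos A/sin A) · sin A = cos A = LHS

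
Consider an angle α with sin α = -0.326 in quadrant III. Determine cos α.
cos α = ±√(1 - sin²α) = -0.9454 (negative in QIII)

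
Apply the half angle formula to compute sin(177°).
sin(177°) = √((1 - cos 354°)/2) = 0.05234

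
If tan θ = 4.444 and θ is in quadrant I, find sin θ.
sin θ = 0.9756 (using tan²θ + 1 = sec²θ)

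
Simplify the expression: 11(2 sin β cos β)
11(2 sin β cos β) = 11(sin(2β)) (using Double angle)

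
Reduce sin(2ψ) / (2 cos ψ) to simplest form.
sin(2ψ) / (2 cos ψ) = sin ψ (using Double angle)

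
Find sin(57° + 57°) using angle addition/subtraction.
sin(57° + 57°) = sin 57° cos 57° + cos 57° sin 57° = 0.9135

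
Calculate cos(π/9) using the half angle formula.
cos(π/9) = √((1 + cos 2π/9)/2) = 0.9397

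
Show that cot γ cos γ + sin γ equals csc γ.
LHS = cos²γ/sin γ + sin γ = (cos²γ + sin²γ)/sin γ = 1/sin γ = csc γ = RHS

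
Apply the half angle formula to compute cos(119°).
cos(119°) = -√((1 + cos 238°)/2) = -0.4848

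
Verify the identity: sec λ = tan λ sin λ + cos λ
RHS = sin²λ/cos λ + cos λ = (sin²λ + cos²λ)/cos λ = 1/cos λ = sec λ = LHS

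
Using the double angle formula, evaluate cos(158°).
cos(158°) = cos²79° - sin²79° = -0.9272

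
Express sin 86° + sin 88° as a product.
sin 86° + sin 88° = 2 sin(87°) cos(-1°)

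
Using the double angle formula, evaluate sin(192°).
sin(192°) = 2 sin 96° cos 96° = -0.2079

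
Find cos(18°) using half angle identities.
cos(18°) = √((1 + cos 36°)/2) = 0.9511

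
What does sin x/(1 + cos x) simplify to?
sin x/(1 + cos x) = tan(x/2) (using Half angle)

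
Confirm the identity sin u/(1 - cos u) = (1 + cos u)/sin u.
LHS = sin u(1 + cos u) / ((1 - cos u)(1 + cos u)) = sin u(1 + cos u) / (1 - cos²u) = sin u(1 + cos u) / sin²u = (1 + cos u)/sin u = RHS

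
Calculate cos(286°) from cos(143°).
cos(286°) = cos²143° - sin²143° = 0.2756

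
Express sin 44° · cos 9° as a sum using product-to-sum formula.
sin 44° cos 9° = (1/2)[sin(44°+9°) + sin(44°-9°)]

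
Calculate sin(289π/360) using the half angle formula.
sin(289π/360) = √((1 - cos 289π/180)/2) = 0.5807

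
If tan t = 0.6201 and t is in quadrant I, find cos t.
cos t = 0.8499 (using tan²t + 1 = sec²t)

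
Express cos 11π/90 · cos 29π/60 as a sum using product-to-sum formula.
cos 11π/90 cos 29π/60 = (1/2)[cos(11π/90-29π/60) + cos(11π/90+29π/60)]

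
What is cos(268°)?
cos(268°) = -0.0349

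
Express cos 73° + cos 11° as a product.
cos 73° + cos 11° = 2 cos(42°) cos(31°)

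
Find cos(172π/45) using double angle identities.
cos(172π/45) = cos²86π/45 - sin²86π/45 = 0.848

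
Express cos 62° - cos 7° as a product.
cos 62° - cos 7° = -2 sin(34.5°) sin(27.5°)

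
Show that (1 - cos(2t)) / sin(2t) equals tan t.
LHS = 2sin²t / (2 sin t cos t) = sin t/cos t = tan t = RHS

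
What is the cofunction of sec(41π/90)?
sec(41π/90) = csc(π/2 - 41π/90) = csc(2π/45)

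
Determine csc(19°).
csc(19°) = 3.072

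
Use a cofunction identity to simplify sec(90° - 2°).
sec(90° - 2°) = csc(2°)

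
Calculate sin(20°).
sin(20°) = 0.342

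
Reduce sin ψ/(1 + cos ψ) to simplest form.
sin ψ/(1 + cos ψ) = tan(ψ/2) (using Half angle)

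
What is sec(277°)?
sec(277°) = 8.206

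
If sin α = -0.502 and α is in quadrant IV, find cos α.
cos α = 0.8649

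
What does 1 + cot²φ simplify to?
1 + cot²φ = csc²φ (using Pythagorean identity)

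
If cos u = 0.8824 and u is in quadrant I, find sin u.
sin u = 0.4705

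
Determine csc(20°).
csc(20°) = 2.924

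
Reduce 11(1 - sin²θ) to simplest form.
11(1 - sin²θ) = 11(cos²θ) (using Pythagorean identity)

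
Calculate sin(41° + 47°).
sin(41° + 47°) = sin 41° cos 47° + cos 41° sin 47° = 0.9994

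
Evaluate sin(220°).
sin(220°) = -0.6428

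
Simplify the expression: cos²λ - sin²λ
cos²λ - sin²λ = cos(2λ) (using Double angle)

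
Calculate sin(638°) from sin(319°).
sin(638°) = 2 sin 319° cos 319° = -0.9903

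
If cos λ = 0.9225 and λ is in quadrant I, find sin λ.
sin λ = 0.386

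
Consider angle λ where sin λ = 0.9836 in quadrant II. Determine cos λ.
cos λ = ±√(1 - sin²λ) = -0.1804 (negative in QII)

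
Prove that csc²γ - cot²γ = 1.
LHS = 1/sin²γ - cos²γ/sin²γ = (1 - cos²γ)/sin²γ = sin²γ/sin²γ = 1 = RHS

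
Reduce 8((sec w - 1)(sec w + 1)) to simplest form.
8((sec w - 1)(sec w + 1)) = 8(tan²w) (using Diff. of squares)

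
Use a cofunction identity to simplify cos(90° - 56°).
cos(90° - 56°) = sin(56°)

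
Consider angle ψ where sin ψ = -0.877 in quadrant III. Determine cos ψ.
cos ψ = ±√(1 - sin²ψ) = -0.4805 (negative in QIII)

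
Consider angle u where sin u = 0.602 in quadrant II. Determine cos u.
cos u = ±√(1 - sin²u) = -0.7985 (negative in QII)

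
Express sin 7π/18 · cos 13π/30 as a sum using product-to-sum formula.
sin 7π/18 cos 13π/30 = (1/2)[sin(7π/18+13π/30) + sin(7π/18-13π/30)]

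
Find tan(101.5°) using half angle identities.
tan(101.5°) = sin 203° / (1 + cos 203°) = -4.915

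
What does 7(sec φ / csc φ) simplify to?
7(sec φ / csc φ) = 7(tan φ) (using Reciprocal identities)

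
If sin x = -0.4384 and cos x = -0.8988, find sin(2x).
sin(2x) = 2 sin x cos x = 0.7881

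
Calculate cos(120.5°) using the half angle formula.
cos(120.5°) = -√((1 + cos 241°)/2) = -0.5075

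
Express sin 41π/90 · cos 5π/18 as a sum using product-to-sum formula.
sin 41π/90 cos 5π/18 = (1/2)[sin(41π/90+5π/18) + sin(41π/90-5π/18)]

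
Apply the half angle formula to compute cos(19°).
cos(19°) = √((1 + cos 38°)/2) = 0.9455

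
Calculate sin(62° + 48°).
sin(62° + 48°) = sin 62° cos 48° + cos 62° sin 48° = 0.9397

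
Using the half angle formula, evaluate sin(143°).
sin(143°) = √((1 - cos 286°)/2) = 0.6018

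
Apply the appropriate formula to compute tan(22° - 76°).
tan(22° - 76°) = (tan 22° - tan 76°)/(1 + tan 22° tan 76°) = -1.376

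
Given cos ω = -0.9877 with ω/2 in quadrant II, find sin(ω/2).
sin(ω/2) = ±√((1 - cos ω)/2); positive since ω/2 ∈ QII, so sin(ω/2) = 0.9969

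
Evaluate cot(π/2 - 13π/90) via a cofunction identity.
cot(π/2 - 13π/90) = tan(13π/90) = 0.4877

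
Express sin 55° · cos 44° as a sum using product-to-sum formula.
sin 55° cos 44° = (1/2)[sin(55°+44°) + sin(55°-44°)]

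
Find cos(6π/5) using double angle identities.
cos(6π/5) = cos²3π/5 - sin²3π/5 = -0.809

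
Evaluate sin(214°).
sin(214°) = -0.5592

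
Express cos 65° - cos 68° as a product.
cos 65° - cos 68° = -2 sin(66.5°) sin(-1.5°)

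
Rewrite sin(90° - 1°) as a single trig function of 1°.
sin(90° - 1°) = cos(1°)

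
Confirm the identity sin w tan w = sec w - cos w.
RHS = 1/cos w - cos w = (1 - cos²w)/cos w = sin²w/cos w = sin w · (sin w/cos w) = sin w tan w = LHS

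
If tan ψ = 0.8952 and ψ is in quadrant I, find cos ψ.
cos ψ = 0.7451 (using tan²ψ + 1 = sec²ψ)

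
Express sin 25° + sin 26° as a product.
sin 25° + sin 26° = 2 sin(25.5°) cos(-0.5°)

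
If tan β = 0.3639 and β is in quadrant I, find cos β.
cos β = 0.9397 (using tan²β + 1 = sec²β)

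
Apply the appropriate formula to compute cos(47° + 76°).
cos(47° + 76°) = cos 47° cos 76° - sin 47° sin 76° = -0.5446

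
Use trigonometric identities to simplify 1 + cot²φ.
1 + cot²φ = csc²φ (using Pythagorean identity)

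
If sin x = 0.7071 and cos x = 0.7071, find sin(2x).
sin(2x) = 2 sin x cos x = 1.0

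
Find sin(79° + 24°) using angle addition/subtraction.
sin(79° + 24°) = sin 79° cos 24° + cos 79° sin 24° = 0.9744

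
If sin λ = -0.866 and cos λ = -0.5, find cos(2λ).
cos(2λ) = cos²λ - sin²λ = -0.5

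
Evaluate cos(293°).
cos(293°) = 0.3907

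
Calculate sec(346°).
sec(346°) = 1.031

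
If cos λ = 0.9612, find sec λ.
sec λ = 1/cos λ = 1.04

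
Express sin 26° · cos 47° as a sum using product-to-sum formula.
sin 26° cos 47° = (1/2)[sin(26°+47°) + sin(26°-47°)]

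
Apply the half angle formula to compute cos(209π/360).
cos(209π/360) = -√((1 + cos 209π/180)/2) = -0.2504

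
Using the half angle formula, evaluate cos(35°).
cos(35°) = √((1 + cos 70°)/2) = 0.8192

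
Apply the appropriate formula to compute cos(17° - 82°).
cos(17° - 82°) = cos 17° cos 82° + sin 17° sin 82° = 0.4226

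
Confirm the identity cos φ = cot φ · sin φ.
RHS = (cos φ/sin φ) · sin φ = cos φ = LHS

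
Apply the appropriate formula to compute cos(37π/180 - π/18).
cos(37π/180 - π/18) = cos 37π/180 cos π/18 + sin 37π/180 sin π/18 = 0.891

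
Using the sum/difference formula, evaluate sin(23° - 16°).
sin(23° - 16°) = sin 23° cos 16° - cos 23° sin 16° = 0.1219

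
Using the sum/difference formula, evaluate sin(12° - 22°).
sin(12° - 22°) = sin 12° cos 22° - cos 12° sin 22° = -0.1736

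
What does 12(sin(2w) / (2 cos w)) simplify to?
12(sin(2w) / (2 cos w)) = 12(sin w) (using Double angle)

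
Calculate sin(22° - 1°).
sin(22° - 1°) = sin 22° cos 1° - cos 22° sin 1° = 0.3584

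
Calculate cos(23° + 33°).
cos(23° + 33°) = cos 23° cos 33° - sin 23° sin 33° = 0.5592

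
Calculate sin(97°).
sin(97°) = 0.9925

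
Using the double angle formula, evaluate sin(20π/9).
sin(20π/9) = 2 sin 10π/9 cos 10π/9 = 0.6428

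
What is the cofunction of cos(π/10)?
cos(π/10) = sin(π/2 - π/10) = sin(2π/5)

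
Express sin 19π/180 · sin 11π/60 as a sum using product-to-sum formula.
sin 19π/180 sin 11π/60 = (1/2)[cos(19π/180-11π/60) - cos(19π/180+11π/60)]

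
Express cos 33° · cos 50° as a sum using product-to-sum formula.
cos 33° cos 50° = (1/2)[cos(33°-50°) + cos(33°+50°)]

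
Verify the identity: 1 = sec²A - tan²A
RHS = 1/cos²A - sin²A/cos²A = (1 - sin²A)/cos²A = cos²A/cos²A = 1 = LHS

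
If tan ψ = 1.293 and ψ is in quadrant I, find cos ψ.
cos ψ = 0.6118 (using tan²ψ + 1 = sec²ψ)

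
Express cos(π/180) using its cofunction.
cos(π/180) = sin(π/2 - π/180) = sin(89π/180)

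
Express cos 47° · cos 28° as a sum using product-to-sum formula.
cos 47° cos 28° = (1/2)[cos(47°-28°) + cos(47°+28°)]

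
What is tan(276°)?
tan(276°) = -9.514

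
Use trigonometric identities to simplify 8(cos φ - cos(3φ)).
8(cos φ - cos(3φ)) = 8(2 sin(2φ) sin φ) (using Sum-to-product)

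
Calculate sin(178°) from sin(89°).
sin(178°) = 2 sin 89° cos 89° = 0.0349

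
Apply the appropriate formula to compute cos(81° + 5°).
cos(81° + 5°) = cos 81° cos 5° - sin 81° sin 5° = 0.06976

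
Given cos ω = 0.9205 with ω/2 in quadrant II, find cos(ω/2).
cos(ω/2) = ±√((1 + cos ω)/2); negative since ω/2 ∈ QII, so cos(ω/2) = -0.9799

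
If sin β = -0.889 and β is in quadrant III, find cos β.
cos β = -0.4579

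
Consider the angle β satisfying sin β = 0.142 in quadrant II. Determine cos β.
cos β = ±√(1 - sin²β) = -0.9899 (negative in QII)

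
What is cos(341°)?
cos(341°) = 0.9455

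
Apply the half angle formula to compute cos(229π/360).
cos(229π/360) = -√((1 + cos 229π/180)/2) = -0.4147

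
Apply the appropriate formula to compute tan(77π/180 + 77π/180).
tan(77π/180 + 77π/180) = (tan 77π/180 + tan 77π/180)/(1 - tan 77π/180 tan 77π/180) = -0.4877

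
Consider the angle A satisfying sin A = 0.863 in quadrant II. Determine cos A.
cos A = ±√(1 - sin²A) = -0.5052 (negative in QII)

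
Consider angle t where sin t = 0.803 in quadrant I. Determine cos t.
cos t = √(1 - sin²t) = 0.596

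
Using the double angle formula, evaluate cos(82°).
cos(82°) = cos²41° - sin²41° = 0.1392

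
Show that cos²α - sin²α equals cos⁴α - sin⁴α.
RHS = (cos²α - sin²α)(cos²α + sin²α) = (cos²α - sin²α) · 1 = cos²α - sin²α = LHS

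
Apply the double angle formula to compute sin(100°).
sin(100°) = 2 sin 50° cos 50° = 0.9848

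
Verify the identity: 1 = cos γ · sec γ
RHS = cos γ · (1/cos γ) = 1 = LHS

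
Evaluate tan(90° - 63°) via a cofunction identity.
tan(90° - 63°) = cot(63°) = 0.5095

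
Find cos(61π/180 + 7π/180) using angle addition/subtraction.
cos(61π/180 + 7π/180) = cos 61π/180 cos 7π/180 - sin 61π/180 sin 7π/180 = 0.3746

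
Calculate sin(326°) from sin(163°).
sin(326°) = 2 sin 163° cos 163° = -0.5592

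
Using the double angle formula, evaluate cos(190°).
cos(190°) = 2cos²95° - 1 = -0.9848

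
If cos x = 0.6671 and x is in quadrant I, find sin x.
sin x = 0.745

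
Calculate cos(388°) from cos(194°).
cos(388°) = cos²194° - sin²194° = 0.8829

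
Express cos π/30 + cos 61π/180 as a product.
cos π/30 + cos 61π/180 = 2 cos(67π/360) cos(-11π/72)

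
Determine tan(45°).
tan(45°) = 1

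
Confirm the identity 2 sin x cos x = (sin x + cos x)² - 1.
RHS = sin²x + 2 sin x cos x + cos²x - 1 = (sin²x + cos²x) + 2 sin x cos x - 1 = 1 + 2 sin x cos x - 1 = 2 sin x cos x = LHS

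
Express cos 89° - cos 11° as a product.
cos 89° - cos 11° = -2 sin(50°) sin(39°)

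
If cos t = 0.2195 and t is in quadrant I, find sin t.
sin t = 0.9756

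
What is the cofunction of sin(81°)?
sin(81°) = cos(90° - 81°) = cos(9°)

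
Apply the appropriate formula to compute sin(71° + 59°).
sin(71° + 59°) = sin 71° cos 59° + cos 71° sin 59° = 0.766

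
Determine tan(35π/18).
tan(35π/18) = -0.1763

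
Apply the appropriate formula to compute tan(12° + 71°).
tan(12° + 71°) = (tan 12° + tan 71°)/(1 - tan 12° tan 71°) = 8.144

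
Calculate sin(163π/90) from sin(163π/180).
sin(163π/90) = 2 sin 163π/180 cos 163π/180 = -0.5592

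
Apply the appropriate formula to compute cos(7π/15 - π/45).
cos(7π/15 - π/45) = cos 7π/15 cos π/45 + sin 7π/15 sin π/45 = 0.1736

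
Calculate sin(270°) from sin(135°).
sin(270°) = 2 sin 135° cos 135° = -1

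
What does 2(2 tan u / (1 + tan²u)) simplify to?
2(2 tan u / (1 + tan²u)) = 2(sin(2u)) (using Double angle)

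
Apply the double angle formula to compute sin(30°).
sin(30°) = 2 sin 15° cos 15° = 1/2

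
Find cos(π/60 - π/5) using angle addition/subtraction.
cos(π/60 - π/5) = cos π/60 cos π/5 + sin π/60 sin π/5 = 0.8387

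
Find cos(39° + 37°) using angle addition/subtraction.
cos(39° + 37°) = cos 39° cos 37° - sin 39° sin 37° = 0.2419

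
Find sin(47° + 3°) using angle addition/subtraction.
sin(47° + 3°) = sin 47° cos 3° + cos 47° sin 3° = 0.766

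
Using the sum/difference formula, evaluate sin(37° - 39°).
sin(37° - 39°) = sin 37° cos 39° - cos 37° sin 39° = -0.0349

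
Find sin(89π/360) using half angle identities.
sin(89π/360) = √((1 - cos 89π/180)/2) = 0.7009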